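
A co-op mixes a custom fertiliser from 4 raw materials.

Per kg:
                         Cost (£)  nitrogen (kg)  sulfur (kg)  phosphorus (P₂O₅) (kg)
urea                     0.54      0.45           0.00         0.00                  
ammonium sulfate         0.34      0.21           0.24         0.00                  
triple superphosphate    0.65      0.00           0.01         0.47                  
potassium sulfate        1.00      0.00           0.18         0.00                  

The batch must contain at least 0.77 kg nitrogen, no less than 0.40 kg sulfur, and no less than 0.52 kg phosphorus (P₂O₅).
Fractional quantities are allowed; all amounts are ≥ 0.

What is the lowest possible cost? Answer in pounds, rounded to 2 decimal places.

£1.79

Let x1 = kg of urea, x2 = kg of ammonium sulfate, x3 = kg of triple superphosphate, x4 = kg of potassium sulfate.
Minimize 0.54x1 + 0.34x2 + 0.65x3 + 1x4 s.t.:
  0.45x1 + 0.21x2 ≥ 0.77   (nitrogen)
  0.24x2 + 0.01x3 + 0.18x4 ≥ 0.4   (sulfur)
  0.47x3 ≥ 0.52   (phosphorus (P₂O₅))
  x1, x2, x3, x4 ≥ 0.
The minimum-cost mix takes nothing from potassium sulfate — only urea, ammonium sulfate, triple superphosphate. Binding constraints: nitrogen, sulfur, phosphorus (P₂O₅).
That vertex is x1 = 0.9548, x2 = 1.621, x3 = 1.106.
Objective = 0.54·0.9548 + 0.34·1.621 + 0.65·1.106 = 1.7856.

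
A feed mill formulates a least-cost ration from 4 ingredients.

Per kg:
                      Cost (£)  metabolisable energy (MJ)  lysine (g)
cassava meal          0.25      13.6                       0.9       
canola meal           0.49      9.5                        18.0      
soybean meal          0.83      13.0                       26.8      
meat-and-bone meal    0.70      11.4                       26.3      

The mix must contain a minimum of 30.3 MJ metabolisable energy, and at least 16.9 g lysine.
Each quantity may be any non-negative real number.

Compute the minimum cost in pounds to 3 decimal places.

£0.827

Let x1 = kg of cassava meal, x2 = kg of canola meal, x3 = kg of soybean meal, x4 = kg of meat-and-bone meal.
Minimize 0.25x1 + 0.49x2 + 0.83x3 + 0.7x4 subject to:
  13.6x1 + 9.5x2 + 13x3 + 11.4x4 ≥ 30.3   (metabolisable energy)
  0.9x1 + 18x2 + 26.8x3 + 26.3x4 ≥ 16.9   (lysine)
  x1, x2, x3, x4 ≥ 0.
The minimum-cost mix takes nothing from soybean meal, meat-and-bone meal — only cassava meal, canola meal. There the metabolisable energy and lysine constraints are tight.
Solving gives x1 = 1.629, x2 = 0.8574.
Hence cost = 0.25·1.629 + 0.49·0.8574 = £0.82738.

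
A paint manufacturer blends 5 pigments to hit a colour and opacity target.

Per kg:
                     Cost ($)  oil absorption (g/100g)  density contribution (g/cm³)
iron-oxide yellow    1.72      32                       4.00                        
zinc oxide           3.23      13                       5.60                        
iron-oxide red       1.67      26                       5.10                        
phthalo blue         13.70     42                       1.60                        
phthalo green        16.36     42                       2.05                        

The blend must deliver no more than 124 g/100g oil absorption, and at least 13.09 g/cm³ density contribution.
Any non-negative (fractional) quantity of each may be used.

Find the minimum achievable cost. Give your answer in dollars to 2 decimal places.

Set it up as a linear program. Let x1 = kg of iron-oxide yellow, x2 = kg of zinc oxide, x3 = kg of iron-oxide red, x4 = kg of phthalo blue, x5 = kg of phthalo green.
Minimize 1.72x1 + 3.23x2 + 1.67x3 + 13.7x4 + 16.36x5 s.t.:
  32x1 + 13x2 + 26x3 + 42x4 + 42x5 ≤ 124   (oil absorption)
  4x1 + 5.6x2 + 5.1x3 + 1.6x4 + 2.05x5 ≥ 13.09   (density contribution)
  x1, x2, x3, x4, x5 ≥ 0.
The optimal basis is {iron-oxide red}; iron-oxide yellow, zinc oxide, phthalo blue, phthalo green drop out. The density contribution requirement is met with equality.
So iron-oxide red = 2.567 kg.
Cost = 1.67·2.567 = 4.2869.

$4.29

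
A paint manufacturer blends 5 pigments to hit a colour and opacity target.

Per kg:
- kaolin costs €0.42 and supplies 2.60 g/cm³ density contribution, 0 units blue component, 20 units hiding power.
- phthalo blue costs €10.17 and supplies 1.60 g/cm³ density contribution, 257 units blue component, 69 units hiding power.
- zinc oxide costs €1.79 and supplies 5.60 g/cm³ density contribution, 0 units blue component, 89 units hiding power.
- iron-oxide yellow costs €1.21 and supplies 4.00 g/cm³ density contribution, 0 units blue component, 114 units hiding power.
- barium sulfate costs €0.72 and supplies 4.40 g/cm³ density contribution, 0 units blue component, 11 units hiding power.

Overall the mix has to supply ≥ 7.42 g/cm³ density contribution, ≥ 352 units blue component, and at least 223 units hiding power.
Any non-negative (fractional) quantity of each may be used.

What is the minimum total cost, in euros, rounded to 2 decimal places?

Treat it as an LP. Let x1 = kg of kaolin, x2 = kg of phthalo blue, x3 = kg of zinc oxide, x4 = kg of iron-oxide yellow, x5 = kg of barium sulfate.
Minimise 0.42x1 + 10.17x2 + 1.79x3 + 1.21x4 + 0.72x5 with:
  2.6x1 + 1.6x2 + 5.6x3 + 4x4 + 4.4x5 ≥ 7.42   (density contribution)
  257x2 ≥ 352   (blue component)
  20x1 + 69x2 + 89x3 + 114x4 + 11x5 ≥ 223   (hiding power)
  x1, x2, x3, x4, x5 ≥ 0.
At the optimum only kaolin, phthalo blue, iron-oxide yellow are positive (zinc oxide, barium sulfate = 0). The density contribution, blue component, hiding power requirements are met with equality.
That vertex is x1 = 0.37929, x2 = 1.3696, x4 = 1.0606.
Cost = 0.42·0.37929 + 10.17·1.3696 + 1.21·1.0606 = 15.3715.

€15.37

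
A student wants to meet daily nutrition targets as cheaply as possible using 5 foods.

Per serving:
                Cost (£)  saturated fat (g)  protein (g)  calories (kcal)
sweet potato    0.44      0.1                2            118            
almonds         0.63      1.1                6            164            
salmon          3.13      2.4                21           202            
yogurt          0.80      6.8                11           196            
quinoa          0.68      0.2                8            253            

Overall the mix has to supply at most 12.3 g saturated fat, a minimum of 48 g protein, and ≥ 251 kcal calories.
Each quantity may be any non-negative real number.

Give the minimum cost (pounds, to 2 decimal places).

£3.85

Let x1 = servings of sweet potato, x2 = servings of almonds, x3 = servings of salmon, x4 = servings of yogurt, x5 = servings of quinoa.
Minimise 0.44x1 + 0.63x2 + 3.13x3 + 0.8x4 + 0.68x5 s.t.:
  0.1x1 + 1.1x2 + 2.4x3 + 6.8x4 + 0.2x5 ≤ 12.3   (saturated fat)
  2x1 + 6x2 + 21x3 + 11x4 + 8x5 ≥ 48   (protein)
  118x1 + 164x2 + 202x3 + 196x4 + 253x5 ≥ 251   (calories)
  x1, x2, x3, x4, x5 ≥ 0.
The cheapest feasible vertex uses only yogurt, quinoa; sweet potato, almonds, salmon are not used. There the saturated fat and protein constraints are tight.
So yogurt = 1.701 servings, quinoa = 3.661 servings.
Total cost: 0.8·1.701 + 0.68·3.661 = 3.8503.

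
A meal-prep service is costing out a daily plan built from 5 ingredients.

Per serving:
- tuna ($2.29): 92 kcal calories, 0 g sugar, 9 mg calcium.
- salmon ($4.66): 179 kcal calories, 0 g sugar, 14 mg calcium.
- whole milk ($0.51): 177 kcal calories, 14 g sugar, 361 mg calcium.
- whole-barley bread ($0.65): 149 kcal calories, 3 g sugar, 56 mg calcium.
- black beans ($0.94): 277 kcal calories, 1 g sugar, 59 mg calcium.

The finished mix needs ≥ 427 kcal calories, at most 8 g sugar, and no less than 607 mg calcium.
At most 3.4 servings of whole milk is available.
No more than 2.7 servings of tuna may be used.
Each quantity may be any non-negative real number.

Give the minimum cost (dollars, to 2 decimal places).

$50.55

Set it up as a linear program. Let x1 = servings of tuna, x2 = servings of salmon, x3 = servings of whole milk, x4 = servings of whole-barley bread, x5 = servings of black beans.
Minimise 2.29x1 + 4.66x2 + 0.51x3 + 0.65x4 + 0.94x5 with:
  92x1 + 179x2 + 177x3 + 149x4 + 277x5 ≥ 427   (calories)
  14x3 + 3x4 + 1x5 ≤ 8   (sugar)
  9x1 + 14x2 + 361x3 + 56x4 + 59x5 ≥ 607   (calcium)
  x3 ≤ 3.4
  x1 ≤ 2.7
  x1, x2, x3, x4, x5 ≥ 0.
At the optimum only tuna, salmon, black beans are positive (whole milk, whole-barley bread = 0). The sugar, calcium, the tuna cap requirements are met with equality.
Solving gives x1 = 2.7, x2 = 7.907, x5 = 8.
Cost = 2.29·2.7 + 4.66·7.907 + 0.94·8 = 50.5496.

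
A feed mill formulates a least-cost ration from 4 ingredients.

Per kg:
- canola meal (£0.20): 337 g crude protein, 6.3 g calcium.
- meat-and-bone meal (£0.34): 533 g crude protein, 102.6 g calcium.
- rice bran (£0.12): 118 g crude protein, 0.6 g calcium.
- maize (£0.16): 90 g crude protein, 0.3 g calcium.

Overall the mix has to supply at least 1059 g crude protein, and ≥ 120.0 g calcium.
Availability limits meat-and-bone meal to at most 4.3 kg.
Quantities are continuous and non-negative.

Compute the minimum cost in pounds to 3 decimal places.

Let x1 = kg of canola meal, x2 = kg of meat-and-bone meal, x3 = kg of rice bran, x4 = kg of maize.
Minimise 0.2x1 + 0.34x2 + 0.12x3 + 0.16x4 subject to:
  337x1 + 533x2 + 118x3 + 90x4 ≥ 1059   (crude protein)
  6.3x1 + 102.6x2 + 0.6x3 + 0.3x4 ≥ 120   (calcium)
  x2 ≤ 4.3
  x1, x2, x3, x4 ≥ 0.
The optimal basis is {canola meal, meat-and-bone meal}; rice bran, maize drop out. There the crude protein and calcium constraints are tight.
So canola meal = 1.432 kg, meat-and-bone meal = 1.082 kg.
Hence cost = 0.2·1.432 + 0.34·1.082 = £0.65428.

£0.654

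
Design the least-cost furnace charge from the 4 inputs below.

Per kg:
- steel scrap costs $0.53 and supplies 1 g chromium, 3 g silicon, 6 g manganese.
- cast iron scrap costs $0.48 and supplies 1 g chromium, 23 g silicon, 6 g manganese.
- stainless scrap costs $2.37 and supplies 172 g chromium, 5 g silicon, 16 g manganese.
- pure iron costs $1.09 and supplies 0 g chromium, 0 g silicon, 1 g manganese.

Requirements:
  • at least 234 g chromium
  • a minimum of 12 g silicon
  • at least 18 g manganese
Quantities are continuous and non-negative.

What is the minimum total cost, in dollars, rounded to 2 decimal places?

$3.33

Treat it as an LP. Let x1 = kg of steel scrap, x2 = kg of cast iron scrap, x3 = kg of stainless scrap, x4 = kg of pure iron.
min 0.53x1 + 0.48x2 + 2.37x3 + 1.09x4 with:
  1x1 + 1x2 + 172x3 ≥ 234   (chromium)
  3x1 + 23x2 + 5x3 ≥ 12   (silicon)
  6x1 + 6x2 + 16x3 + 1x4 ≥ 18   (manganese)
  x1, x2, x3, x4 ≥ 0.
The cheapest feasible vertex uses only cast iron scrap, stainless scrap; steel scrap, pure iron are not used. The chromium and silicon requirements are met with equality.
Optimal quantities: cast iron scrap = 0.2263 kg, stainless scrap = 1.359 kg.
Hence cost = 0.48·0.2263 + 2.37·1.359 = $3.3295.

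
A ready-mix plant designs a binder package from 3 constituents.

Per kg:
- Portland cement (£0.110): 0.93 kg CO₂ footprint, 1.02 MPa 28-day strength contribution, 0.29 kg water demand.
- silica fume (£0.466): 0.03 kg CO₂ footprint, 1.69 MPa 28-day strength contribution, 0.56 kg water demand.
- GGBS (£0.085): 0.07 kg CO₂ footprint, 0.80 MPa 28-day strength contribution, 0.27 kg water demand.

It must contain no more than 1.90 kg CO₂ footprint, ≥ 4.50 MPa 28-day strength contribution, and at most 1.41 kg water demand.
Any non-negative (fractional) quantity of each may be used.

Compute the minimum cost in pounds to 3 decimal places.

£0.665

Treat it as an LP. Let x1 = kg of Portland cement, x2 = kg of silica fume, x3 = kg of GGBS.
Minimise 0.11x1 + 0.466x2 + 0.085x3 subject to:
  0.93x1 + 0.03x2 + 0.07x3 ≤ 1.9   (CO₂ footprint)
  1.02x1 + 1.69x2 + 0.8x3 ≥ 4.5   (28-day strength contribution)
  0.29x1 + 0.56x2 + 0.27x3 ≤ 1.41   (water demand)
  x1, x2, x3 ≥ 0.
The optimal mix uses every input. The CO₂ footprint, 28-day strength contribution, water demand requirements are met with equality.
Optimal quantities: Portland cement = 1.882 kg, silica fume = 0.6428 kg, GGBS = 1.868 kg.
Objective = 0.11·1.882 + 0.466·0.6428 + 0.085·1.868 = 0.66534.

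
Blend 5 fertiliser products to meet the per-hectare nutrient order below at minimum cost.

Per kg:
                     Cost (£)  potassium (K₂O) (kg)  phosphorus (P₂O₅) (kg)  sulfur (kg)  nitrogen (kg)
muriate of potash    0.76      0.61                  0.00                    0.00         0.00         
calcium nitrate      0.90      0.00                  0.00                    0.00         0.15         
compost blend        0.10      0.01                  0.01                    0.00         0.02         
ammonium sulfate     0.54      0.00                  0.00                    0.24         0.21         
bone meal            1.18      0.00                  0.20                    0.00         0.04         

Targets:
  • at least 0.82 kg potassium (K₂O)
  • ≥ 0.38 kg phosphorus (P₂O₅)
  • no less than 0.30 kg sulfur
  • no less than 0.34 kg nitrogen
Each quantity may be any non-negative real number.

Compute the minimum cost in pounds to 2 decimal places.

Treat it as an LP. Let x1 = kg of muriate of potash, x2 = kg of calcium nitrate, x3 = kg of compost blend, x4 = kg of ammonium sulfate, x5 = kg of bone meal.
Minimize 0.76x1 + 0.9x2 + 0.1x3 + 0.54x4 + 1.18x5 with:
  0.61x1 + 0.01x3 ≥ 0.82   (potassium (K₂O))
  0.01x3 + 0.2x5 ≥ 0.38   (phosphorus (P₂O₅))
  0.24x4 ≥ 0.3   (sulfur)
  0.15x2 + 0.02x3 + 0.21x4 + 0.04x5 ≥ 0.34   (nitrogen)
  x1, x2, x3, x4, x5 ≥ 0.
The minimum-cost mix takes nothing from calcium nitrate — only muriate of potash, compost blend, ammonium sulfate, bone meal. There the potassium (K₂O), phosphorus (P₂O₅), sulfur, nitrogen constraints are tight.
That vertex is x1 = 1.343, x3 = 0.08333, x4 = 1.25, x5 = 1.896.
Cost = 0.76·1.343 + 0.1·0.08333 + 0.54·1.25 + 1.18·1.896 = 3.9413.

£3.94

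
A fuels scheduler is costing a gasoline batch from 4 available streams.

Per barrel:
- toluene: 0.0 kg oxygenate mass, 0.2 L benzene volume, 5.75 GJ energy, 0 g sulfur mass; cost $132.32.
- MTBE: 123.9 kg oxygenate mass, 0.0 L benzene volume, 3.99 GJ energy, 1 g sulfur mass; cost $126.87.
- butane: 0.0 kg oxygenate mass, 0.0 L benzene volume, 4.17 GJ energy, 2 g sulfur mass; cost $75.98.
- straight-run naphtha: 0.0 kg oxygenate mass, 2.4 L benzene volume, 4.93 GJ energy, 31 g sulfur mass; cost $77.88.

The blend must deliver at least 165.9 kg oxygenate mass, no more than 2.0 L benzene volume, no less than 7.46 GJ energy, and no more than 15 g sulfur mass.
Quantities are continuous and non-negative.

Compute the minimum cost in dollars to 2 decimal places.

Treat it as an LP. Let x1 = barrels of toluene, x2 = barrels of MTBE, x3 = barrels of butane, x4 = barrels of straight-run naphtha.
Minimize 132.32x1 + 126.87x2 + 75.98x3 + 77.88x4 with:
  123.9x2 ≥ 165.9   (oxygenate mass)
  0.2x1 + 2.4x4 ≤ 2   (benzene volume)
  5.75x1 + 3.99x2 + 4.17x3 + 4.93x4 ≥ 7.46   (energy)
  1x2 + 2x3 + 31x4 ≤ 15   (sulfur mass)
  x1, x2, x3, x4 ≥ 0.
At the optimum only MTBE, straight-run naphtha are positive (toluene, butane = 0). The oxygenate mass and energy requirements are met with equality.
That vertex is x2 = 1.339, x4 = 0.4295.
Cost = 126.87·1.339 + 77.88·0.4295 = 203.3284.

$203.33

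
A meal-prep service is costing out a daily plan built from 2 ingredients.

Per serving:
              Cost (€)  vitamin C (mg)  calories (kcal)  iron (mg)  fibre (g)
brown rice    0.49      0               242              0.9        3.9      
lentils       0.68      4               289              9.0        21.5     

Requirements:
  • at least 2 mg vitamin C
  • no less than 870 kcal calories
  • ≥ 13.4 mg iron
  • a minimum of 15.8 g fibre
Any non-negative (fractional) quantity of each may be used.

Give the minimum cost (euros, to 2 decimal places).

Set it up as a linear program. Let x1 = servings of brown rice, x2 = servings of lentils.
Minimize 0.49x1 + 0.68x2 with:
  4x2 ≥ 2   (vitamin C)
  242x1 + 289x2 ≥ 870   (calories)
  0.9x1 + 9x2 ≥ 13.4   (iron)
  3.9x1 + 21.5x2 ≥ 15.8   (fibre)
  x1, x2 ≥ 0.
Both inputs are positive at the optimum. Binding constraints: calories and iron.
So brown rice = 2.063 servings, lentils = 1.283 servings.
Hence cost = 0.49·2.063 + 0.68·1.283 = €1.8833.

€1.88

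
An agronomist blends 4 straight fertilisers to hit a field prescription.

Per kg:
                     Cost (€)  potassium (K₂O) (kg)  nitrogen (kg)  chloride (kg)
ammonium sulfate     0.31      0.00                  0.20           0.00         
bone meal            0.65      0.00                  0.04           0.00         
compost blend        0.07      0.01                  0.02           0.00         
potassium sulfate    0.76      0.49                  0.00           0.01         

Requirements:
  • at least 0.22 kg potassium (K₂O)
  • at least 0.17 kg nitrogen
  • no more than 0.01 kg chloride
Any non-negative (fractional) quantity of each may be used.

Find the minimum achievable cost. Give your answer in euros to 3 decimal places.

€0.605

Let x1 = kg of ammonium sulfate, x2 = kg of bone meal, x3 = kg of compost blend, x4 = kg of potassium sulfate.
min 0.31x1 + 0.65x2 + 0.07x3 + 0.76x4 s.t.:
  0.01x3 + 0.49x4 ≥ 0.22   (potassium (K₂O))
  0.2x1 + 0.04x2 + 0.02x3 ≥ 0.17   (nitrogen)
  0.01x4 ≤ 0.01   (chloride)
  x1, x2, x3, x4 ≥ 0.
The optimal basis is {ammonium sulfate, potassium sulfate}; bone meal, compost blend drop out. The potassium (K₂O) and nitrogen requirements are met with equality.
Optimal quantities: ammonium sulfate = 0.85 kg, potassium sulfate = 0.449 kg.
Objective = 0.31·0.85 + 0.76·0.449 = 0.60474.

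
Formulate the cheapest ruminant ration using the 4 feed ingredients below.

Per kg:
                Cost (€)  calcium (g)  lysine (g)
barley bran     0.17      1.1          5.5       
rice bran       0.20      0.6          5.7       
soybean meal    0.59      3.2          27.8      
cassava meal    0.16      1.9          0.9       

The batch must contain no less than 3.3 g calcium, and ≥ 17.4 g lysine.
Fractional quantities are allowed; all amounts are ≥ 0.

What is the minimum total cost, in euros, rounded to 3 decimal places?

€0.471

Set it up as a linear program. Let x1 = kg of barley bran, x2 = kg of rice bran, x3 = kg of soybean meal, x4 = kg of cassava meal.
Minimise 0.17x1 + 0.2x2 + 0.59x3 + 0.16x4 with:
  1.1x1 + 0.6x2 + 3.2x3 + 1.9x4 ≥ 3.3   (calcium)
  5.5x1 + 5.7x2 + 27.8x3 + 0.9x4 ≥ 17.4   (lysine)
  x1, x2, x3, x4 ≥ 0.
At the optimum only soybean meal, cassava meal are positive (barley bran, rice bran = 0). The calcium and lysine requirements are met with equality.
Optimal quantities: soybean meal = 0.6025 kg, cassava meal = 0.7221 kg.
Total cost: 0.59·0.6025 + 0.16·0.7221 = 0.47101.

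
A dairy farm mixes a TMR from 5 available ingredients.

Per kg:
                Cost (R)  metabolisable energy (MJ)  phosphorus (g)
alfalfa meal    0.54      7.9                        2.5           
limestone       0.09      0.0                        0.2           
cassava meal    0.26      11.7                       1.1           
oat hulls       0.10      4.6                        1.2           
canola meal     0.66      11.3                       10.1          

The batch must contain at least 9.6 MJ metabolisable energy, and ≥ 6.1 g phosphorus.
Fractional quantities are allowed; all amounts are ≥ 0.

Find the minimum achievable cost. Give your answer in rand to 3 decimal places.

This is a linear program. Let x1 = kg of alfalfa meal, x2 = kg of limestone, x3 = kg of cassava meal, x4 = kg of oat hulls, x5 = kg of canola meal.
Minimize 0.54x1 + 0.09x2 + 0.26x3 + 0.1x4 + 0.66x5 with:
  7.9x1 + 11.7x3 + 4.6x4 + 11.3x5 ≥ 9.6   (metabolisable energy)
  2.5x1 + 0.2x2 + 1.1x3 + 1.2x4 + 10.1x5 ≥ 6.1   (phosphorus)
  x1, x2, x3, x4, x5 ≥ 0.
At the optimum only oat hulls, canola meal are positive (alfalfa meal, limestone, cassava meal = 0). There the metabolisable energy and phosphorus constraints are tight.
So oat hulls = 0.852 kg, canola meal = 0.5027 kg.
Objective = 0.1·0.852 + 0.66·0.5027 = 0.41698.

R0.417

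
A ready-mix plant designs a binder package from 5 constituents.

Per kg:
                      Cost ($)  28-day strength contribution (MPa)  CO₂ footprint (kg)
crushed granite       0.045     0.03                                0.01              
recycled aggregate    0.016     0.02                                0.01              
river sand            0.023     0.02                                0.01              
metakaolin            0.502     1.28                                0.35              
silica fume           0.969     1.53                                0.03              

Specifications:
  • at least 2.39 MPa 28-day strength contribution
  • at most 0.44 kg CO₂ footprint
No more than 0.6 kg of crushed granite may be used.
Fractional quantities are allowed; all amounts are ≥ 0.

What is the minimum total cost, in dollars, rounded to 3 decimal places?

Let x1 = kg of crushed granite, x2 = kg of recycled aggregate, x3 = kg of river sand, x4 = kg of metakaolin, x5 = kg of silica fume.
Minimize 0.045x1 + 0.016x2 + 0.023x3 + 0.502x4 + 0.969x5 s.t.:
  0.03x1 + 0.02x2 + 0.02x3 + 1.28x4 + 1.53x5 ≥ 2.39   (28-day strength contribution)
  0.01x1 + 0.01x2 + 0.01x3 + 0.35x4 + 0.03x5 ≤ 0.44   (CO₂ footprint)
  x1 ≤ 0.6
  x1, x2, x3, x4, x5 ≥ 0.
The cheapest feasible vertex uses only metakaolin, silica fume; crushed granite, recycled aggregate, river sand are not used. Binding constraints: 28-day strength contribution and CO₂ footprint.
Optimal quantities: metakaolin = 1.21 kg, silica fume = 0.5498 kg.
Objective = 0.502·1.21 + 0.969·0.5498 = 1.14018.

$1.140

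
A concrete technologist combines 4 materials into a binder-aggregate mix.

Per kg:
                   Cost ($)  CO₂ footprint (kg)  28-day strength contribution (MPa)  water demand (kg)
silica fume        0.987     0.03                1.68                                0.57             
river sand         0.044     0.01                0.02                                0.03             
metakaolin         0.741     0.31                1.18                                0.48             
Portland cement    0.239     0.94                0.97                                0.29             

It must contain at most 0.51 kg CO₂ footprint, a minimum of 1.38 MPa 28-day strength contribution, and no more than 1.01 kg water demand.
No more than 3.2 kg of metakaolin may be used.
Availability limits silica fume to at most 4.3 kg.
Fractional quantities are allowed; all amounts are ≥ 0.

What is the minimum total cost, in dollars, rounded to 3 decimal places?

Let x1 = kg of silica fume, x2 = kg of river sand, x3 = kg of metakaolin, x4 = kg of Portland cement.
Minimize 0.987x1 + 0.044x2 + 0.741x3 + 0.239x4 subject to:
  0.03x1 + 0.01x2 + 0.31x3 + 0.94x4 ≤ 0.51   (CO₂ footprint)
  1.68x1 + 0.02x2 + 1.18x3 + 0.97x4 ≥ 1.38   (28-day strength contribution)
  0.57x1 + 0.03x2 + 0.48x3 + 0.29x4 ≤ 1.01   (water demand)
  x3 ≤ 3.2
  x1 ≤ 4.3
  x1, x2, x3, x4 ≥ 0.
The optimal basis is {silica fume, Portland cement}; river sand, metakaolin drop out. There the CO₂ footprint and 28-day strength contribution constraints are tight.
Optimal quantities: silica fume = 0.5177 kg, Portland cement = 0.526 kg.
Objective = 0.987·0.5177 + 0.239·0.526 = 0.63668.

$0.637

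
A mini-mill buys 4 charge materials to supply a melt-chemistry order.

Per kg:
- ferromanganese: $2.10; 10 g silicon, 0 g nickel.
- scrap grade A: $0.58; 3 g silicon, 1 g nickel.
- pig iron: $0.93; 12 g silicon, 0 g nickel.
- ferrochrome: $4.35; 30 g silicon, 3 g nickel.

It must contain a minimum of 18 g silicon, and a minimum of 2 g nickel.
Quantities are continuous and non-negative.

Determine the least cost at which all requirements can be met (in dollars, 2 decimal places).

Treat it as an LP. Let x1 = kg of ferromanganese, x2 = kg of scrap grade A, x3 = kg of pig iron, x4 = kg of ferrochrome.
min 2.1x1 + 0.58x2 + 0.93x3 + 4.35x4 subject to:
  10x1 + 3x2 + 12x3 + 30x4 ≥ 18   (silicon)
  1x2 + 3x4 ≥ 2   (nickel)
  x1, x2, x3, x4 ≥ 0.
The minimum-cost mix takes nothing from ferromanganese, ferrochrome — only scrap grade A, pig iron. The silicon and nickel requirements are met with equality.
Solving gives x2 = 2, x3 = 1.
Cost = 0.58·2 + 0.93·1 = 2.0900.

$2.09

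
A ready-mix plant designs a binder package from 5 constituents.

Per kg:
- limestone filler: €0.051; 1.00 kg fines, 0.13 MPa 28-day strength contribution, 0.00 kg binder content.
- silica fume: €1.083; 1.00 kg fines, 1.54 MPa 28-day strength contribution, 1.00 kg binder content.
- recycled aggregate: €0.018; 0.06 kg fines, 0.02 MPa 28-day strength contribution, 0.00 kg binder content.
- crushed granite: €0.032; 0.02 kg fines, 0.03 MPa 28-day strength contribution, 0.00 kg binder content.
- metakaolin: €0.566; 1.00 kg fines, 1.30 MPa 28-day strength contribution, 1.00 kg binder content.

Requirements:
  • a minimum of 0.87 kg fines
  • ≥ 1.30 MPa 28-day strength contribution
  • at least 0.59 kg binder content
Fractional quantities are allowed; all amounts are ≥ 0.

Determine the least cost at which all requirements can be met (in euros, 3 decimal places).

Set it up as a linear program. Let x1 = kg of limestone filler, x2 = kg of silica fume, x3 = kg of recycled aggregate, x4 = kg of crushed granite, x5 = kg of metakaolin.
min 0.051x1 + 1.083x2 + 0.018x3 + 0.032x4 + 0.566x5 with:
  1x1 + 1x2 + 0.06x3 + 0.02x4 + 1x5 ≥ 0.87   (fines)
  0.13x1 + 1.54x2 + 0.02x3 + 0.03x4 + 1.3x5 ≥ 1.3   (28-day strength contribution)
  1x2 + 1x5 ≥ 0.59   (binder content)
  x1, x2, x3, x4, x5 ≥ 0.
The minimum-cost mix takes nothing from silica fume, recycled aggregate, crushed granite — only limestone filler, metakaolin. Binding constraints: 28-day strength contribution and binder content.
Optimal quantities: limestone filler = 4.1 kg, metakaolin = 0.59 kg.
Cost = 0.051·4.1 + 0.566·0.59 = 0.54304.

€0.543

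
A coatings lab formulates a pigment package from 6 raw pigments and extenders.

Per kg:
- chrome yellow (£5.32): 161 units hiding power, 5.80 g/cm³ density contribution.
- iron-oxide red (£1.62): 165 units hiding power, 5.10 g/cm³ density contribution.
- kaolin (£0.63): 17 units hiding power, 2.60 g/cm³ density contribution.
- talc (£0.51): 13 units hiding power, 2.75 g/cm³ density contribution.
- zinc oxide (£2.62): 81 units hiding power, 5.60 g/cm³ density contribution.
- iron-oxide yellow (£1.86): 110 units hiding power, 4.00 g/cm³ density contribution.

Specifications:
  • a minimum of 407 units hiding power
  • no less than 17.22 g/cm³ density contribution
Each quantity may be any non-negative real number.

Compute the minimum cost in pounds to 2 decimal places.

£4.75

Treat it as an LP. Let x1 = kg of chrome yellow, x2 = kg of iron-oxide red, x3 = kg of kaolin, x4 = kg of talc, x5 = kg of zinc oxide, x6 = kg of iron-oxide yellow.
Minimise 5.32x1 + 1.62x2 + 0.63x3 + 0.51x4 + 2.62x5 + 1.86x6 with:
  161x1 + 165x2 + 17x3 + 13x4 + 81x5 + 110x6 ≥ 407   (hiding power)
  5.8x1 + 5.1x2 + 2.6x3 + 2.75x4 + 5.6x5 + 4x6 ≥ 17.22   (density contribution)
  x1, x2, x3, x4, x5, x6 ≥ 0.
The optimal basis is {iron-oxide red, talc}; chrome yellow, kaolin, zinc oxide, iron-oxide yellow drop out. There the hiding power and density contribution constraints are tight.
So iron-oxide red = 2.311 kg, talc = 1.976 kg.
Objective = 1.62·2.311 + 0.51·1.976 = 4.7516.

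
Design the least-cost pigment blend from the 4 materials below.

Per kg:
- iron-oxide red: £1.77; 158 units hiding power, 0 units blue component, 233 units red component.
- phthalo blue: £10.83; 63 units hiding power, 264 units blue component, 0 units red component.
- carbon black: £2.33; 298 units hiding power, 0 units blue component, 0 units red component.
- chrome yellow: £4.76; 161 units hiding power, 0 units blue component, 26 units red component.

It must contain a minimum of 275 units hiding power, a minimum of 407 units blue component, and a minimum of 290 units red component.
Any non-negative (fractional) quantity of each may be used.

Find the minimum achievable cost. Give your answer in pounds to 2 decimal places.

£18.90

Let x1 = kg of iron-oxide red, x2 = kg of phthalo blue, x3 = kg of carbon black, x4 = kg of chrome yellow.
Minimise 1.77x1 + 10.83x2 + 2.33x3 + 4.76x4 with:
  158x1 + 63x2 + 298x3 + 161x4 ≥ 275   (hiding power)
  264x2 ≥ 407   (blue component)
  233x1 + 26x4 ≥ 290   (red component)
  x1, x2, x3, x4 ≥ 0.
The cheapest feasible vertex uses only iron-oxide red, phthalo blue; carbon black, chrome yellow are not used. The blue component and red component requirements are met with equality.
That vertex is x1 = 1.245, x2 = 1.542.
Total cost: 1.77·1.245 + 10.83·1.542 = 18.9035.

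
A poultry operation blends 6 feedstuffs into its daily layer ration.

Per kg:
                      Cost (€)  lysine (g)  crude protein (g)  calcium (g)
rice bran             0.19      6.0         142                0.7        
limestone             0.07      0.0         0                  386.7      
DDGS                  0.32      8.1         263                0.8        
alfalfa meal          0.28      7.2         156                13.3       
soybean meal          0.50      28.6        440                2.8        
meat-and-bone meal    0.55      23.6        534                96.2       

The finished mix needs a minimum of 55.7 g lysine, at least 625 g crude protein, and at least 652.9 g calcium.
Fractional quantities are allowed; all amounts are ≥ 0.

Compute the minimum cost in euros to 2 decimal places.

€1.09

This is a linear program. Let x1 = kg of rice bran, x2 = kg of limestone, x3 = kg of DDGS, x4 = kg of alfalfa meal, x5 = kg of soybean meal, x6 = kg of meat-and-bone meal.
Minimise 0.19x1 + 0.07x2 + 0.32x3 + 0.28x4 + 0.5x5 + 0.55x6 subject to:
  6x1 + 8.1x3 + 7.2x4 + 28.6x5 + 23.6x6 ≥ 55.7   (lysine)
  142x1 + 263x3 + 156x4 + 440x5 + 534x6 ≥ 625   (crude protein)
  0.7x1 + 386.7x2 + 0.8x3 + 13.3x4 + 2.8x5 + 96.2x6 ≥ 652.9   (calcium)
  x1, x2, x3, x4, x5, x6 ≥ 0.
The optimal basis is {limestone, soybean meal}; rice bran, DDGS, alfalfa meal, meat-and-bone meal drop out. Binding constraints: lysine and calcium.
Optimal quantities: limestone = 1.674 kg, soybean meal = 1.948 kg.
Cost = 0.07·1.674 + 0.5·1.948 = 1.0912.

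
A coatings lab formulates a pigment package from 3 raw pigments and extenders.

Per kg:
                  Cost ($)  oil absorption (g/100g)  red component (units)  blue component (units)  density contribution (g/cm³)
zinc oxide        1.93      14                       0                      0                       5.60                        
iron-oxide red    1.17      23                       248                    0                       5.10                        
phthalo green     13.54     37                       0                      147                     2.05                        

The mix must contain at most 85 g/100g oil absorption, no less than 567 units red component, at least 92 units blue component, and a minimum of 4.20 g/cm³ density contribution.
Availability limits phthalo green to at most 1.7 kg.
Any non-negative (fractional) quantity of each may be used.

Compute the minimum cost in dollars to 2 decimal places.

$11.15

Set it up as a linear program. Let x1 = kg of zinc oxide, x2 = kg of iron-oxide red, x3 = kg of phthalo green.
Minimise 1.93x1 + 1.17x2 + 13.54x3 with:
  14x1 + 23x2 + 37x3 ≤ 85   (oil absorption)
  248x2 ≥ 567   (red component)
  147x3 ≥ 92   (blue component)
  5.6x1 + 5.1x2 + 2.05x3 ≥ 4.2   (density contribution)
  x3 ≤ 1.7
  x1, x2, x3 ≥ 0.
The cheapest feasible vertex uses only iron-oxide red, phthalo green; zinc oxide is not used. The red component and blue component requirements are met with equality.
That vertex is x2 = 2.286, x3 = 0.6259.
Total cost: 1.17·2.286 + 13.54·0.6259 = 11.1493.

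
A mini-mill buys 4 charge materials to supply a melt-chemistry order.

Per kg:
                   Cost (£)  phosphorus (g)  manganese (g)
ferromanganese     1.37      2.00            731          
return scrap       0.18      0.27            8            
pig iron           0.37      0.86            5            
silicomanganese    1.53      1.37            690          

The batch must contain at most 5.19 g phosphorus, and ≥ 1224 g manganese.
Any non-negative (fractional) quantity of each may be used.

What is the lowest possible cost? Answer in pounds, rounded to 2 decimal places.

£2.29

This is a linear program. Let x1 = kg of ferromanganese, x2 = kg of return scrap, x3 = kg of pig iron, x4 = kg of silicomanganese.
min 1.37x1 + 0.18x2 + 0.37x3 + 1.53x4 s.t.:
  2x1 + 0.27x2 + 0.86x3 + 1.37x4 ≤ 5.19   (phosphorus)
  731x1 + 8x2 + 5x3 + 690x4 ≥ 1224   (manganese)
  x1, x2, x3, x4 ≥ 0.
The cheapest feasible vertex uses only ferromanganese; return scrap, pig iron, silicomanganese are not used. There the manganese constraint is tight.
That vertex is x1 = 1.674.
Total cost: 1.37·1.674 = 2.2934.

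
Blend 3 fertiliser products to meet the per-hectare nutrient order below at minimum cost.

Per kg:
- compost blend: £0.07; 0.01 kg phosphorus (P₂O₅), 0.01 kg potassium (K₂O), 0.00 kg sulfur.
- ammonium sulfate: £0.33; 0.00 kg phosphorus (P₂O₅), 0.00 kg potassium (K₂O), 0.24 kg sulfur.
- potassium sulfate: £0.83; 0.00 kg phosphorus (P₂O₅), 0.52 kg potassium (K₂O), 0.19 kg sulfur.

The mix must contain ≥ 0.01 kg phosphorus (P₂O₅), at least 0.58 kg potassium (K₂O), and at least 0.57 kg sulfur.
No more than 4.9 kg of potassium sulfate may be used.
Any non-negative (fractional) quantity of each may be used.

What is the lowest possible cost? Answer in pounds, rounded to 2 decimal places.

Treat it as an LP. Let x1 = kg of compost blend, x2 = kg of ammonium sulfate, x3 = kg of potassium sulfate.
Minimise 0.07x1 + 0.33x2 + 0.83x3 subject to:
  0.01x1 ≥ 0.01   (phosphorus (P₂O₅))
  0.01x1 + 0.52x3 ≥ 0.58   (potassium (K₂O))
  0.24x2 + 0.19x3 ≥ 0.57   (sulfur)
  x3 ≤ 4.9
  x1, x2, x3 ≥ 0.
The optimal mix uses every input. Binding constraints: phosphorus (P₂O₅), potassium (K₂O), sulfur.
That vertex is x1 = 1, x2 = 1.507, x3 = 1.096.
Cost = 0.07·1 + 0.33·1.507 + 0.83·1.096 = 1.4770.

£1.48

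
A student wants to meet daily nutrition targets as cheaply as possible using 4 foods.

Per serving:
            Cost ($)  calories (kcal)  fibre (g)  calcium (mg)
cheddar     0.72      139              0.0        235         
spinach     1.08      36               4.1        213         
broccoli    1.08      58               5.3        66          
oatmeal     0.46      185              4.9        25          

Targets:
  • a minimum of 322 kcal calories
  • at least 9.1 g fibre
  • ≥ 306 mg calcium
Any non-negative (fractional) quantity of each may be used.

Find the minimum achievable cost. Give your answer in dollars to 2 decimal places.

$1.65

Let x1 = servings of cheddar, x2 = servings of spinach, x3 = servings of broccoli, x4 = servings of oatmeal.
Minimize 0.72x1 + 1.08x2 + 1.08x3 + 0.46x4 with:
  139x1 + 36x2 + 58x3 + 185x4 ≥ 322   (calories)
  4.1x2 + 5.3x3 + 4.9x4 ≥ 9.1   (fibre)
  235x1 + 213x2 + 66x3 + 25x4 ≥ 306   (calcium)
  x1, x2, x3, x4 ≥ 0.
The minimum-cost mix takes nothing from spinach, broccoli — only cheddar, oatmeal. The fibre and calcium requirements are met with equality.
Optimal quantities: cheddar = 1.105 servings, oatmeal = 1.857 servings.
Total cost: 0.72·1.105 + 0.46·1.857 = 1.6498.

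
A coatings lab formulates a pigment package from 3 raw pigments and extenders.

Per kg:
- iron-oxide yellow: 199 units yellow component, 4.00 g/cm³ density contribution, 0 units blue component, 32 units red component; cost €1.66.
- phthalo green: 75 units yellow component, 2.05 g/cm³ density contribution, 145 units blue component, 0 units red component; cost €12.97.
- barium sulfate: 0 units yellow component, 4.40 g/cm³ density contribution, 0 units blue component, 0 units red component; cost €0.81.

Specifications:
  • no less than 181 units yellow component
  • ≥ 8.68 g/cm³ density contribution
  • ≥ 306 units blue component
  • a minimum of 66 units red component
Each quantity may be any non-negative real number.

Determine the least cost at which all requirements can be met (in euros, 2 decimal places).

Set it up as a linear program. Let x1 = kg of iron-oxide yellow, x2 = kg of phthalo green, x3 = kg of barium sulfate.
Minimize 1.66x1 + 12.97x2 + 0.81x3 s.t.:
  199x1 + 75x2 ≥ 181   (yellow component)
  4x1 + 2.05x2 + 4.4x3 ≥ 8.68   (density contribution)
  145x2 ≥ 306   (blue component)
  32x1 ≥ 66   (red component)
  x1, x2, x3 ≥ 0.
The minimum-cost mix takes nothing from barium sulfate — only iron-oxide yellow, phthalo green. There the blue component and red component constraints are tight.
So iron-oxide yellow = 2.062 kg, phthalo green = 2.11 kg.
Hence cost = 1.66·2.062 + 12.97·2.11 = €30.7896.

€30.79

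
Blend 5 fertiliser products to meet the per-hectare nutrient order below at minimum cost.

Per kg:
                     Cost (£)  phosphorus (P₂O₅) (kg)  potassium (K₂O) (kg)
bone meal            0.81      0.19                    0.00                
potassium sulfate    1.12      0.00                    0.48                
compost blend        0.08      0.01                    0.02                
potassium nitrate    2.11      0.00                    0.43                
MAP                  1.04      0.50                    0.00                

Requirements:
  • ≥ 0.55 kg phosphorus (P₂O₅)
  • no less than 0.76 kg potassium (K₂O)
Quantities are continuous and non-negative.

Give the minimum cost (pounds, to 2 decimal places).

Let x1 = kg of bone meal, x2 = kg of potassium sulfate, x3 = kg of compost blend, x4 = kg of potassium nitrate, x5 = kg of MAP.
Minimize 0.81x1 + 1.12x2 + 0.08x3 + 2.11x4 + 1.04x5 s.t.:
  0.19x1 + 0.01x3 + 0.5x5 ≥ 0.55   (phosphorus (P₂O₅))
  0.48x2 + 0.02x3 + 0.43x4 ≥ 0.76   (potassium (K₂O))
  x1, x2, x3, x4, x5 ≥ 0.
The cheapest feasible vertex uses only potassium sulfate, MAP; bone meal, compost blend, potassium nitrate are not used. Binding constraints: phosphorus (P₂O₅) and potassium (K₂O).
Optimal quantities: potassium sulfate = 1.583 kg, MAP = 1.1 kg.
Cost = 1.12·1.583 + 1.04·1.1 = 2.9170.

£2.92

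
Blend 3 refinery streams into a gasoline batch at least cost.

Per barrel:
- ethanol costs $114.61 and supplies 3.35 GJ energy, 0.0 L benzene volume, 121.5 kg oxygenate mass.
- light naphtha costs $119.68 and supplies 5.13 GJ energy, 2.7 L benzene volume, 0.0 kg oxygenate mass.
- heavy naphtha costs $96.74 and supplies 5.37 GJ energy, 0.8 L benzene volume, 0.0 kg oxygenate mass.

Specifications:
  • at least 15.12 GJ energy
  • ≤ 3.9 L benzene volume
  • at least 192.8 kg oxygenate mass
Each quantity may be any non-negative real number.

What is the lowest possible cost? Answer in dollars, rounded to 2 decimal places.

$358.49

Let x1 = barrels of ethanol, x2 = barrels of light naphtha, x3 = barrels of heavy naphtha.
min 114.61x1 + 119.68x2 + 96.74x3 subject to:
  3.35x1 + 5.13x2 + 5.37x3 ≥ 15.12   (energy)
  2.7x2 + 0.8x3 ≤ 3.9   (benzene volume)
  121.5x1 ≥ 192.8   (oxygenate mass)
  x1, x2, x3 ≥ 0.
The cheapest feasible vertex uses only ethanol, heavy naphtha; light naphtha is not used. There the energy and oxygenate mass constraints are tight.
So ethanol = 1.58683 barrels, heavy naphtha = 1.82572 barrels.
Total cost: 114.61·1.58683 + 96.74·1.82572 = 358.4867.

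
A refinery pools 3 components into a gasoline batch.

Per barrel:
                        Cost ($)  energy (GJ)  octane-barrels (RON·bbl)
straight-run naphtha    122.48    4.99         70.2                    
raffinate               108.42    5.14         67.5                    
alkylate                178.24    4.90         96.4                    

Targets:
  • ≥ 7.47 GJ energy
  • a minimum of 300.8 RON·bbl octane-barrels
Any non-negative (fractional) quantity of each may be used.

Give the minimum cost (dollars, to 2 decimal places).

Let x1 = barrels of straight-run naphtha, x2 = barrels of raffinate, x3 = barrels of alkylate.
min 122.48x1 + 108.42x2 + 178.24x3 s.t.:
  4.99x1 + 5.14x2 + 4.9x3 ≥ 7.47   (energy)
  70.2x1 + 67.5x2 + 96.4x3 ≥ 300.8   (octane-barrels)
  x1, x2, x3 ≥ 0.
The optimal basis is {raffinate}; straight-run naphtha, alkylate drop out. The octane-barrels requirement is met with equality.
Optimal quantities: raffinate = 4.4563 barrels.
Hence cost = 108.42·4.4563 = $483.1520.

$483.15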